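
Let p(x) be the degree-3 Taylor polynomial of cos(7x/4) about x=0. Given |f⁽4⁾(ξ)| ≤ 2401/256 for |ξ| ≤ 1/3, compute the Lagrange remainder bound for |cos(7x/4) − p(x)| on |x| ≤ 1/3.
2401/497664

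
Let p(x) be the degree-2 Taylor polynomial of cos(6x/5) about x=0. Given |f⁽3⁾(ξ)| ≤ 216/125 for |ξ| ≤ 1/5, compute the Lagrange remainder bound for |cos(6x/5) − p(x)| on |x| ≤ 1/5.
36/15625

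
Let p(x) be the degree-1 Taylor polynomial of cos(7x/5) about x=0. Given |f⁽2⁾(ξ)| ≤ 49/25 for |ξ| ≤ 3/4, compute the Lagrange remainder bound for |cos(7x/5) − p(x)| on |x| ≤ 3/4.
441/800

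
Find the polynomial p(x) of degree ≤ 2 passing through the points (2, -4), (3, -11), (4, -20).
-x**2 - 2*x + 4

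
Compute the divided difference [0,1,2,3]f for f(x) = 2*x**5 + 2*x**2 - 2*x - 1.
50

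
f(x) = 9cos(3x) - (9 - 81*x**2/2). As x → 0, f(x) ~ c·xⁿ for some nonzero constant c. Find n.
4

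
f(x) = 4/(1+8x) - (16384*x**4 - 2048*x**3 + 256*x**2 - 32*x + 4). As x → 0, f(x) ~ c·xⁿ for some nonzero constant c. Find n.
5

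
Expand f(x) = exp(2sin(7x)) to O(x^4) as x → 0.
1 + 14*x + 98*x**2 + 343*x**3 + O(x**4)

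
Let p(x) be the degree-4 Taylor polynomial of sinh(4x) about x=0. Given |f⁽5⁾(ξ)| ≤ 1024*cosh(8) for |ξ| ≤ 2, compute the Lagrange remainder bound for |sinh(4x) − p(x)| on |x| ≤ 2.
4096*cosh(8)/15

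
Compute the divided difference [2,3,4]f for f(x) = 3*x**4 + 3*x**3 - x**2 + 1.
191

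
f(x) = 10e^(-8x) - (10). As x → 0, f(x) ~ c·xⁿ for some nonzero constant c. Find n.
1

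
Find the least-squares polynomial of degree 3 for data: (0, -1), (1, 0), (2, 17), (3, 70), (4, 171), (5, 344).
-67/63 + (-235/189)x + (-37/63)x² + (79/27)x³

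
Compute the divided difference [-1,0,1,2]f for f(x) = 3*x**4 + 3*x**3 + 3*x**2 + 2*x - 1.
9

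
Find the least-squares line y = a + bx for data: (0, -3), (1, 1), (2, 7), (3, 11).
a = -16/5, b = 24/5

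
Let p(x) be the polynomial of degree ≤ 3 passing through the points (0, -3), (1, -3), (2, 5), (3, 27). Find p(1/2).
-29/8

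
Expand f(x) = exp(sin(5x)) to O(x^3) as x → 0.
1 + 5*x + 25*x**2/2 + O(x**3)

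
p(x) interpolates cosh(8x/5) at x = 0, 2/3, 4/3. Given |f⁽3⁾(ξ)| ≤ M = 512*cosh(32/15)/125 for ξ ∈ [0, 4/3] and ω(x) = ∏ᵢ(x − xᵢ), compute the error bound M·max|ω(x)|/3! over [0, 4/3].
4096*sqrt(3)*cosh(32/15)/91125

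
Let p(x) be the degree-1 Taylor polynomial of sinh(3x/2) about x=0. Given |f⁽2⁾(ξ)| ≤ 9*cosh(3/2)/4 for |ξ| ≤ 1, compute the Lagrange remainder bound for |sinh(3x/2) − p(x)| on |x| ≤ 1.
9*cosh(3/2)/8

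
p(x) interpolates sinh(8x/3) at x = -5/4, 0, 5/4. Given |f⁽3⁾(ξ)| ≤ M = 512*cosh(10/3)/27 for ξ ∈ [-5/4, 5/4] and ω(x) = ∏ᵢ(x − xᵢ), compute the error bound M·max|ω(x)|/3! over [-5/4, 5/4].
1000*sqrt(3)*cosh(10/3)/729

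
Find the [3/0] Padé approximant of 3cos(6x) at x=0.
3 - 54*x**2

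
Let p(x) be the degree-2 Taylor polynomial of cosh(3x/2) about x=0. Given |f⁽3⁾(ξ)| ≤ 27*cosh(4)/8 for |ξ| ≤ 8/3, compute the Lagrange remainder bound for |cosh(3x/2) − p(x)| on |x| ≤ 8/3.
32*cosh(4)/3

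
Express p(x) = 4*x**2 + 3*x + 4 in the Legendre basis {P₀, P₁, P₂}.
(16/3)P₀ + (3)P₁ + (8/3)P₂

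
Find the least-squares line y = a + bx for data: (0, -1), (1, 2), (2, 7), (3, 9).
a = -1, b = 7/2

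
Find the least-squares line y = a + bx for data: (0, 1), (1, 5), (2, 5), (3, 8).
a = 8/5, b = 21/10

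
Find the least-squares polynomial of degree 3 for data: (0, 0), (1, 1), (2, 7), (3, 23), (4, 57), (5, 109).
17/126 + (-491/756)x + (47/126)x² + (89/108)x³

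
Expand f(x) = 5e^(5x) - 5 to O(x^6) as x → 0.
25*x + 125*x**2/2 + 625*x**3/6 + 3125*x**4/24 + 3125*x**5/24 + O(x**6)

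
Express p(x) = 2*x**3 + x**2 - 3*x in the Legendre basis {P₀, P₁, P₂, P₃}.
(1/3)P₀ + (-9/5)P₁ + (2/3)P₂ + (4/5)P₃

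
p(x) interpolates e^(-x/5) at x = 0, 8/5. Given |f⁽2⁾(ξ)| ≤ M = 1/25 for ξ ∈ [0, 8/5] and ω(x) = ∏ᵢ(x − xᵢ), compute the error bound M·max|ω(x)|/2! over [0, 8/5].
8/625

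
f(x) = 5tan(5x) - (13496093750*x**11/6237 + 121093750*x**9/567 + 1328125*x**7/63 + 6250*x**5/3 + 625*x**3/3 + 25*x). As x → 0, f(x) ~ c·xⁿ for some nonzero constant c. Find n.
13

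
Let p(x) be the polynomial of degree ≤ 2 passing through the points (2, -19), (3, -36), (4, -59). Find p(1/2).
-19/4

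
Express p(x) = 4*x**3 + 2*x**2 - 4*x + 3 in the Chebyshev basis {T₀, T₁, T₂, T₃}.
(4)T₀ - T₁ + T₂ + T₃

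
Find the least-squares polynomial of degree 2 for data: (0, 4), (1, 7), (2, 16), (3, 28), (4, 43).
128/35 + (153/70)x + (27/14)x²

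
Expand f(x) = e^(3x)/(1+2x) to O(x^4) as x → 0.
1 + x + 5*x**2/2 - x**3/2 + O(x**4)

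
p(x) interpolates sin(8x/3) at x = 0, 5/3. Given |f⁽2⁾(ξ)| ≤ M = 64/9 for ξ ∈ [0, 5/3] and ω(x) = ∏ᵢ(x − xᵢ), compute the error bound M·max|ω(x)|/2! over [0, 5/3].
200/81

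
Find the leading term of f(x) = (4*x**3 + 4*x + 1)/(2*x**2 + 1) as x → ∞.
2*x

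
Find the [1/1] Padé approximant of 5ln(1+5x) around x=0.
25*x/(5*x/2 + 1)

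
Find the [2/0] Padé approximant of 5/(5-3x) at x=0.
9*x**2/25 + 3*x/5 + 1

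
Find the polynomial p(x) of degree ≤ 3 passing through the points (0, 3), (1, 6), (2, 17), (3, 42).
x**3 + x**2 + x + 3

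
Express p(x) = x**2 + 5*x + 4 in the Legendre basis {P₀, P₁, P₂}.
(13/3)P₀ + (5)P₁ + (2/3)P₂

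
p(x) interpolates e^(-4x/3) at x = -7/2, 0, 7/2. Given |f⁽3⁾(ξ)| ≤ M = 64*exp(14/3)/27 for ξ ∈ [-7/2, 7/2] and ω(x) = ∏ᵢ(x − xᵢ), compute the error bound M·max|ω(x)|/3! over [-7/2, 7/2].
2744*sqrt(3)*exp(14/3)/729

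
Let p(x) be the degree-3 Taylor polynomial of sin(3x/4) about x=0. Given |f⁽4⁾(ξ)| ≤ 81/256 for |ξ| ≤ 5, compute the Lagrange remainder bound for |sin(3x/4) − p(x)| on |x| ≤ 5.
16875/2048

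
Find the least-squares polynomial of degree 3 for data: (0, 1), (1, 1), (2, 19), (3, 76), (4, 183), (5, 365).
20/21 + (-437/126)x + (11/21)x² + (53/18)x³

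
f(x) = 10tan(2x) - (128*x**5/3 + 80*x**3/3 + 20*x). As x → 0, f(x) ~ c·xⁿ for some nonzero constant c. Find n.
7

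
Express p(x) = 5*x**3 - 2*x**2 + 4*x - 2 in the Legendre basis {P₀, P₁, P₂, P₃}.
(-8/3)P₀ + (7)P₁ + (-4/3)P₂ + (2)P₃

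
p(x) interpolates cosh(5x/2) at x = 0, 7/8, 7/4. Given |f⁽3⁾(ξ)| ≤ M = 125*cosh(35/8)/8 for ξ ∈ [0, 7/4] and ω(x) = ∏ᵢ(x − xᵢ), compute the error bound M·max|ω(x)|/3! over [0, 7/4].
42875*sqrt(3)*cosh(35/8)/110592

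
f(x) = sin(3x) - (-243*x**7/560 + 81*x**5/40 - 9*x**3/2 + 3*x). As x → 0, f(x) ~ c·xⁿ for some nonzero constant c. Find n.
9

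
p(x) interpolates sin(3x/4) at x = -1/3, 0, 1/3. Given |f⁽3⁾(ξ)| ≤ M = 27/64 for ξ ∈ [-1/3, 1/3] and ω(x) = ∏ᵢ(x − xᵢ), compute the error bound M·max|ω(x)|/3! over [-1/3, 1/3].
sqrt(3)/1728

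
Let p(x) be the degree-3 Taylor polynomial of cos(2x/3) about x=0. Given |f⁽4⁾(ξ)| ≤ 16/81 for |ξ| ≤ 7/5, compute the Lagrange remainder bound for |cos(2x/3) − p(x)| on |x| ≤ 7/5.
4802/151875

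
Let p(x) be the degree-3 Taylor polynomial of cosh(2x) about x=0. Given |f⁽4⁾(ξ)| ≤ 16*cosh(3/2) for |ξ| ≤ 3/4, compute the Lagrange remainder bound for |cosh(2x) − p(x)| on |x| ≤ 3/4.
27*cosh(3/2)/128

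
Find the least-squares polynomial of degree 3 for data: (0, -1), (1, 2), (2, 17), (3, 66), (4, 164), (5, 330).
-107/126 + (1049/756)x + (-263/126)x² + (325/108)x³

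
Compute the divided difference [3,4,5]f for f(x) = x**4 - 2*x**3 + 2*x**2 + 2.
75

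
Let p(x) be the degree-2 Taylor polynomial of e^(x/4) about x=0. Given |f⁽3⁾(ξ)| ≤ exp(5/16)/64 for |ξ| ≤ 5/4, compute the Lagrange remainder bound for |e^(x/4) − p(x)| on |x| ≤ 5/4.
125*exp(5/16)/24576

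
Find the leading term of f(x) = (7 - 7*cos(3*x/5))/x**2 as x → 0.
63/50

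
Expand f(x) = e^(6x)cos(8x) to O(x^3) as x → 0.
1 + 6*x - 14*x**2 + O(x**3)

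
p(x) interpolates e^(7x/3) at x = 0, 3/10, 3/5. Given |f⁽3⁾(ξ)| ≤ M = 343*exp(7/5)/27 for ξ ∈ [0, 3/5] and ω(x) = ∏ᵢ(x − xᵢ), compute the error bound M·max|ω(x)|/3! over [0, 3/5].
343*sqrt(3)*exp(7/5)/27000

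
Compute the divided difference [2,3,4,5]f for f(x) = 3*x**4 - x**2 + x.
42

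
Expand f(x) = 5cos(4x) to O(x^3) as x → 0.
5 - 40*x**2 + O(x**3)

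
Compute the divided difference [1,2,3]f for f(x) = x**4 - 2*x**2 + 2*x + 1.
23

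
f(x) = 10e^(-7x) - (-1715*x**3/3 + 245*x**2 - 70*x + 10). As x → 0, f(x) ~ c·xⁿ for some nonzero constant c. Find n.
4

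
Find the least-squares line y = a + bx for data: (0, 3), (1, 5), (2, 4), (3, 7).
a = 31/10, b = 11/10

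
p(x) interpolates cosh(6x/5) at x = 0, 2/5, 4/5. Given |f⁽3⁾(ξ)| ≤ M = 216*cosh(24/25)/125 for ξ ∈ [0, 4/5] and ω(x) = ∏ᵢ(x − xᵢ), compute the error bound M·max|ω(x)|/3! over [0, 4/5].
64*sqrt(3)*cosh(24/25)/15625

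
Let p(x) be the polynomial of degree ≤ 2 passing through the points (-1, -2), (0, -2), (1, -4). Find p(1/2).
-11/4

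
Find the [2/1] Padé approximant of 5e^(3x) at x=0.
(15*x**2/2 + 10*x + 5)/(1 - x)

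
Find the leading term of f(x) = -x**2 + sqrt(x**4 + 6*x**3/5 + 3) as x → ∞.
3*x/5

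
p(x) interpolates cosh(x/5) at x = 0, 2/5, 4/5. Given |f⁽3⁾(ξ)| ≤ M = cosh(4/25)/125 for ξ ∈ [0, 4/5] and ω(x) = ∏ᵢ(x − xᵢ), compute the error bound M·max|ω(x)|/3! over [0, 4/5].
8*sqrt(3)*cosh(4/25)/421875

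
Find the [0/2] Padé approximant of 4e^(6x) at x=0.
4/(18*x**2 - 6*x + 1)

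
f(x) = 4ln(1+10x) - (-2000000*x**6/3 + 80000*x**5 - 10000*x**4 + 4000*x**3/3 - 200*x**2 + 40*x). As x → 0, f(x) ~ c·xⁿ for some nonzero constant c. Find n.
7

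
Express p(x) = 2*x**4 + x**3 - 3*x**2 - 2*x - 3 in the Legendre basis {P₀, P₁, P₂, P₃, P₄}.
(-18/5)P₀ + (-7/5)P₁ + (-6/7)P₂ + (2/5)P₃ + (16/35)P₄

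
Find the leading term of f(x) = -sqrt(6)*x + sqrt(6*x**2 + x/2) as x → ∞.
sqrt(6)/24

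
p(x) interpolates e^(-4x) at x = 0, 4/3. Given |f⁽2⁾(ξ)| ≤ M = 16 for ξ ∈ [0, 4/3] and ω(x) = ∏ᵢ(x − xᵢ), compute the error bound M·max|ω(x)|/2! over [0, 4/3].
32/9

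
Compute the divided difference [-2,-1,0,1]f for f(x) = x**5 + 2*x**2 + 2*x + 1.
5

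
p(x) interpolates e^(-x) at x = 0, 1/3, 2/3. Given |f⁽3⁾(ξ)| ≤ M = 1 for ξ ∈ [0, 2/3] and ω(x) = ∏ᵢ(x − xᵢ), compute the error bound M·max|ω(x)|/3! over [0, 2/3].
sqrt(3)/729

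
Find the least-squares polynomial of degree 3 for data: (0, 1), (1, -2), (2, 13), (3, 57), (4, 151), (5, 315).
40/63 + (-485/189)x + (-473/252)x² + (323/108)x³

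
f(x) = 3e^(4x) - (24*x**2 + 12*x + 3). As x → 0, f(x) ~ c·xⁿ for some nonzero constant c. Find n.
3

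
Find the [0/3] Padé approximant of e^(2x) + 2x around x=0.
1/(-148*x**3/3 + 14*x**2 - 4*x + 1)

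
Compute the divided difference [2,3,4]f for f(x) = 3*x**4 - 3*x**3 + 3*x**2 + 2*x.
141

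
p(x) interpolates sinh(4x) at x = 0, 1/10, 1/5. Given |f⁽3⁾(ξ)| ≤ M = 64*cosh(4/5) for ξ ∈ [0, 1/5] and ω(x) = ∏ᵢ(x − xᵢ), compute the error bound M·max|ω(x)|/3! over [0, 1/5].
8*sqrt(3)*cosh(4/5)/3375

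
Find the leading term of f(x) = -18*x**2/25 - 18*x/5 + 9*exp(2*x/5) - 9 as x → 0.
12*x**3/125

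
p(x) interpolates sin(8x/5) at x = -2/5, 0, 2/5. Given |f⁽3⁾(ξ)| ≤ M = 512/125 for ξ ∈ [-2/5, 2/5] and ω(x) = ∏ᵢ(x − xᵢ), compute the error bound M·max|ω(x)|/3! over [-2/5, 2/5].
4096*sqrt(3)/421875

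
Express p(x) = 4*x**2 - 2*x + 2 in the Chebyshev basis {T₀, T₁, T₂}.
(4)T₀ + (-2)T₁ + (2)T₂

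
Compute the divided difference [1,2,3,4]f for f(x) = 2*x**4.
20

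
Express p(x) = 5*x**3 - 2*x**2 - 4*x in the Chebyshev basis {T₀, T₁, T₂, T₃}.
-T₀ + (-1/4)T₁ - T₂ + (5/4)T₃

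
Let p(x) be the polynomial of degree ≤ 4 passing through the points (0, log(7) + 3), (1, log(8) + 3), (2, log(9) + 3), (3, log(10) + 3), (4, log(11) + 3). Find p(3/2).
log(6*11**(3/128)*2**(1/4)*3**(13/32)*5**(27/32)*7**(123/128)/35) + 3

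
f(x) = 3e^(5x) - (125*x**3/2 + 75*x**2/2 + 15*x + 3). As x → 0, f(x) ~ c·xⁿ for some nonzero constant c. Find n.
4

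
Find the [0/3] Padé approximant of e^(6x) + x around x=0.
1/(-127*x**3 + 31*x**2 - 7*x + 1)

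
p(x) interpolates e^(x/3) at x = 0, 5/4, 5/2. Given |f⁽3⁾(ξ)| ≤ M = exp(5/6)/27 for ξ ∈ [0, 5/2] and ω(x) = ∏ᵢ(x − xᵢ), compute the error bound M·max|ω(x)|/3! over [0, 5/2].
125*sqrt(3)*exp(5/6)/46656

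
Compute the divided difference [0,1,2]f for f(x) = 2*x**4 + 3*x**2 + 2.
17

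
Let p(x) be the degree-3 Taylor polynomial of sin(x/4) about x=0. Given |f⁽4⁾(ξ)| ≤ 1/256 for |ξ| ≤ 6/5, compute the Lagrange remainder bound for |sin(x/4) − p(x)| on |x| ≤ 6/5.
27/80000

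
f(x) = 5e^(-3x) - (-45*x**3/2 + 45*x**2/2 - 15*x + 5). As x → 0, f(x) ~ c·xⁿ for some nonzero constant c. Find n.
4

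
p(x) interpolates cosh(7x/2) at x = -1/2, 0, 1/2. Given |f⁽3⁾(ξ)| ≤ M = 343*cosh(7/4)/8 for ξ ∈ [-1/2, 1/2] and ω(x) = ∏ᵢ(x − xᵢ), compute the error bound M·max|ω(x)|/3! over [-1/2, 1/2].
343*sqrt(3)*cosh(7/4)/1728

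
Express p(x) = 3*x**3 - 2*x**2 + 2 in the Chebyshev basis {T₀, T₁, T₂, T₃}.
T₀ + (9/4)T₁ - T₂ + (3/4)T₃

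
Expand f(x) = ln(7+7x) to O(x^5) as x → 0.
log(7) + x - x**2/2 + x**3/3 - x**4/4 + O(x**5)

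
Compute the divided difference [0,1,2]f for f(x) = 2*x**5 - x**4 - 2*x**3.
17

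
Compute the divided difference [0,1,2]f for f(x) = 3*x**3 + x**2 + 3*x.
10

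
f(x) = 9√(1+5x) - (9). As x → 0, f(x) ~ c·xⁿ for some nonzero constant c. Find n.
1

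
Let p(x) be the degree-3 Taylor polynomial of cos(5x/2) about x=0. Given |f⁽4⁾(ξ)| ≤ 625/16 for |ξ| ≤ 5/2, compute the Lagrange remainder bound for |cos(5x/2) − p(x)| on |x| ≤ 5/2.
390625/6144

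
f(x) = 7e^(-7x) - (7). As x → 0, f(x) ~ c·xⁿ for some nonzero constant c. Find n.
1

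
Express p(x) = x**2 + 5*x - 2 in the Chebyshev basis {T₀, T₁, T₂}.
(-3/2)T₀ + (5)T₁ + (1/2)T₂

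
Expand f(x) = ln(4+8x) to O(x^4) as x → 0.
log(4) + 2*x - 2*x**2 + 8*x**3/3 + O(x**4)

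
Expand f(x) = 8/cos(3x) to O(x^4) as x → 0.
8 + 36*x**2 + O(x**4)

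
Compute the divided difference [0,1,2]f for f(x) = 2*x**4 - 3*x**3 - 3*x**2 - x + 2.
2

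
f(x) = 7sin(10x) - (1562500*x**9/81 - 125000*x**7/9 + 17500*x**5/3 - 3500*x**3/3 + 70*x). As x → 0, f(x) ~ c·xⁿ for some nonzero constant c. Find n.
11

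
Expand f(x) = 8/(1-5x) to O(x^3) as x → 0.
8 + 40*x + 200*x**2 + O(x**3)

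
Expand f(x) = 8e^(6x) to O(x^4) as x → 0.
8 + 48*x + 144*x**2 + 288*x**3 + O(x**4)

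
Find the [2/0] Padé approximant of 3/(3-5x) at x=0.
25*x**2/9 + 5*x/3 + 1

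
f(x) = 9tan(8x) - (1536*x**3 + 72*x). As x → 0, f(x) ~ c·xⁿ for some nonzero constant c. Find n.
5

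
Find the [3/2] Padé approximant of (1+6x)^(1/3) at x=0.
(56*x**3/15 + 84*x**2/5 + 42*x/5 + 1)/(8*x**2 + 32*x/5 + 1)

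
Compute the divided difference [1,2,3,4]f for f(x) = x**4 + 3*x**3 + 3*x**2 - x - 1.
13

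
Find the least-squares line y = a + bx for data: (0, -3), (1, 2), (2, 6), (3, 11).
a = -29/10, b = 23/5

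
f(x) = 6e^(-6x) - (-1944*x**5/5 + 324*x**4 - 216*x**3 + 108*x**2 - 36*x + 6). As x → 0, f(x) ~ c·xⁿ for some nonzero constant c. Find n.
6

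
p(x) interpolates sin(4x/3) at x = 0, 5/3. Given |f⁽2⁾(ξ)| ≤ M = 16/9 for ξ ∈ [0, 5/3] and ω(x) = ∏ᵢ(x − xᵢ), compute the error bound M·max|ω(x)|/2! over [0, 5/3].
50/81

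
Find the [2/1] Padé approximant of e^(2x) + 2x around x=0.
(-2*x**2/3 + 10*x/3 + 1)/(1 - 2*x/3)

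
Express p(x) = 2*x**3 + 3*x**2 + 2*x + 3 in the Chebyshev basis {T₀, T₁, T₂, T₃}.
(9/2)T₀ + (7/2)T₁ + (3/2)T₂ + (1/2)T₃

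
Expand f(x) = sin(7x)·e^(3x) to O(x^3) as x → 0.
7*x + 21*x**2 + O(x**3)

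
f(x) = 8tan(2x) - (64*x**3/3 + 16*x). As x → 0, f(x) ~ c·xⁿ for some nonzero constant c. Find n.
5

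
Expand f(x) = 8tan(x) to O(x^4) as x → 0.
8*x + 8*x**3/3 + O(x**4)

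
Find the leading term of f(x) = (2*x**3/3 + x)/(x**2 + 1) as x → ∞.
2*x/3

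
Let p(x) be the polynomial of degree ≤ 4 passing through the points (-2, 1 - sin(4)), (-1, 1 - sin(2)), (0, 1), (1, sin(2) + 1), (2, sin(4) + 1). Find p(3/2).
5*sin(4)/16 + 7*sin(2)/8 + 1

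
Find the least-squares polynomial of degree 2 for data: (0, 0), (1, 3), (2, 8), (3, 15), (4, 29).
3/7 + (1/7)x + (12/7)x²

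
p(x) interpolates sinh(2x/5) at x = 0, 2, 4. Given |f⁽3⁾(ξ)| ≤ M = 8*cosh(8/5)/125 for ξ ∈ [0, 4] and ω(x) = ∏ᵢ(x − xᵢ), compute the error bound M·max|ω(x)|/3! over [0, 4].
64*sqrt(3)*cosh(8/5)/3375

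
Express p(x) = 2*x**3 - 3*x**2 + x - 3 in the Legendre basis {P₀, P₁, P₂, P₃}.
(-4)P₀ + (11/5)P₁ + (-2)P₂ + (4/5)P₃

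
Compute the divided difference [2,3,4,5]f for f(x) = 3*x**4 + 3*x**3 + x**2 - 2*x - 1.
45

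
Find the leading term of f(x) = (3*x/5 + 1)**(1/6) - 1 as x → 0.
x/10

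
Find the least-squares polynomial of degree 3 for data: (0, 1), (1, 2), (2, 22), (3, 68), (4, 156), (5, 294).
113/126 + (-359/108)x + (377/126)x² + (203/108)x³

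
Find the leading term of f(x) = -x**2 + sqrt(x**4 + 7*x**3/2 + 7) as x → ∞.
7*x/4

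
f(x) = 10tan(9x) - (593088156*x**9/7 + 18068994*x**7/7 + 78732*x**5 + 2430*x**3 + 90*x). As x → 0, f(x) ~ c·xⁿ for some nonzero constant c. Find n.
11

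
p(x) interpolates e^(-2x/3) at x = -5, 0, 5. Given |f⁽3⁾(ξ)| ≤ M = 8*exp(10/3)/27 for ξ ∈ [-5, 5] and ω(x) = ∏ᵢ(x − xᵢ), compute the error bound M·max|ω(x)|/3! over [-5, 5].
1000*sqrt(3)*exp(10/3)/729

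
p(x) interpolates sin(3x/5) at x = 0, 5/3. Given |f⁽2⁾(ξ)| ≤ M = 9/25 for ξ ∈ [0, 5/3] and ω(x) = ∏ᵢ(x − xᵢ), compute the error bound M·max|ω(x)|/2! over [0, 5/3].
1/8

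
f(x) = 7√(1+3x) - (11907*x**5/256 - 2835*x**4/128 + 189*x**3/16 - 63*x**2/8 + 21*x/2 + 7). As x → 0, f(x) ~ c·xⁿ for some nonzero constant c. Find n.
6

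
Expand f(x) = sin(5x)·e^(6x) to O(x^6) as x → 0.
5*x + 30*x**2 + 415*x**3/6 + 55*x**4 - 1895*x**5/24 + O(x**6)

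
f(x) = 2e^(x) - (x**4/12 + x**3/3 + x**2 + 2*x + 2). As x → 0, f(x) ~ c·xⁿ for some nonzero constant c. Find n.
5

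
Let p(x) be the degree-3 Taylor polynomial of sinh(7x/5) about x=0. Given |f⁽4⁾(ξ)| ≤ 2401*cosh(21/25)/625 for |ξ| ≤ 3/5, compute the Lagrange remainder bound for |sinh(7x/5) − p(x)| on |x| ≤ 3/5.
64827*cosh(21/25)/3125000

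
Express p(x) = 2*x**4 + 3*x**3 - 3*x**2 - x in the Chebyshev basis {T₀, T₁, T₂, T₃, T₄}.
(-3/4)T₀ + (5/4)T₁ + (-1/2)T₂ + (3/4)T₃ + (1/4)T₄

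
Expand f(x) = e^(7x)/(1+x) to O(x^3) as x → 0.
1 + 6*x + 37*x**2/2 + O(x**3)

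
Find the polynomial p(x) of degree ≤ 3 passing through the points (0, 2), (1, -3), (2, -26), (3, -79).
-2*x**3 - 3*x**2 + 2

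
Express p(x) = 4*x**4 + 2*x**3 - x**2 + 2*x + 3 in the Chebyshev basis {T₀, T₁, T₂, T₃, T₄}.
(4)T₀ + (7/2)T₁ + (3/2)T₂ + (1/2)T₃ + (1/2)T₄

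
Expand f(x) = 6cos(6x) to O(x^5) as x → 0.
6 - 108*x**2 + 324*x**4 + O(x**5)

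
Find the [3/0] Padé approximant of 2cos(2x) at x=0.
2 - 4*x**2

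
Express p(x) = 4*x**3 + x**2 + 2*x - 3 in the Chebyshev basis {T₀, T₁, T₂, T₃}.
(-5/2)T₀ + (5)T₁ + (1/2)T₂ + T₃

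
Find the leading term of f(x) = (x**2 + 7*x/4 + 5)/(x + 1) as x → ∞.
x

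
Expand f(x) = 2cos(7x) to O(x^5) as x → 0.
2 - 49*x**2 + 2401*x**4/12 + O(x**5)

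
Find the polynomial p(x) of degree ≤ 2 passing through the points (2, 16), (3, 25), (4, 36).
x**2 + 4*x + 4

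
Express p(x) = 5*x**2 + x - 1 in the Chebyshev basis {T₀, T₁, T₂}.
(3/2)T₀ + T₁ + (5/2)T₂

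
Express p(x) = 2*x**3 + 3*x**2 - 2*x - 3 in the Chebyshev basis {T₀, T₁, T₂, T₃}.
(-3/2)T₀ + (-1/2)T₁ + (3/2)T₂ + (1/2)T₃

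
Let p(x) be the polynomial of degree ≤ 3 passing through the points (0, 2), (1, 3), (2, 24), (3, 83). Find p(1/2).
9/8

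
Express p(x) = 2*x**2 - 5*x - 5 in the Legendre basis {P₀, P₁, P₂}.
(-13/3)P₀ + (-5)P₁ + (4/3)P₂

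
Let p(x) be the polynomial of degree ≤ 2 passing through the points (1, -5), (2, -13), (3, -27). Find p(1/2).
-13/4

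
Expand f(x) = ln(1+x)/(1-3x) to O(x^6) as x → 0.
x + 5*x**2/2 + 47*x**3/6 + 93*x**4/4 + 1399*x**5/20 + O(x**6)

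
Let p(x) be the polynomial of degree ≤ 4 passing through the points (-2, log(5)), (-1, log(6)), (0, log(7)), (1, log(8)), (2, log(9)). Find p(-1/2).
log(5**(123/128)*841016278801872621**(3/64)/5)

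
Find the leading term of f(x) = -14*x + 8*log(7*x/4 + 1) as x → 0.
-49*x**2/4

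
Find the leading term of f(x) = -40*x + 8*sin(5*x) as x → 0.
-500*x**3/3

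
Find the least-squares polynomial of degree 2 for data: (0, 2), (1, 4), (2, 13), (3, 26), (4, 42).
11/7 + (37/35)x + (16/7)x²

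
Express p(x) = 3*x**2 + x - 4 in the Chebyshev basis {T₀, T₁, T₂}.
(-5/2)T₀ + T₁ + (3/2)T₂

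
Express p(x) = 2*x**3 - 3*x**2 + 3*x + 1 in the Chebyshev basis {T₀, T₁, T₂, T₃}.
(-1/2)T₀ + (9/2)T₁ + (-3/2)T₂ + (1/2)T₃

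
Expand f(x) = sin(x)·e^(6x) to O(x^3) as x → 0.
x + 6*x**2 + O(x**3)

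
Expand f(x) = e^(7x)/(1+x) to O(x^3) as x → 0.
1 + 6*x + 37*x**2/2 + O(x**3)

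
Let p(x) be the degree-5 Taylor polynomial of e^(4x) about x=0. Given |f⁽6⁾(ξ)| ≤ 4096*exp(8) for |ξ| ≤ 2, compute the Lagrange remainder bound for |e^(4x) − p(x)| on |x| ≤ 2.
16384*exp(8)/45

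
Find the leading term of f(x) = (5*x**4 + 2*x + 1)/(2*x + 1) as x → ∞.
5*x**3/2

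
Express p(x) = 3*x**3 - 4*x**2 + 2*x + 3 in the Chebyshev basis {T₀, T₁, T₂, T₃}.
T₀ + (17/4)T₁ + (-2)T₂ + (3/4)T₃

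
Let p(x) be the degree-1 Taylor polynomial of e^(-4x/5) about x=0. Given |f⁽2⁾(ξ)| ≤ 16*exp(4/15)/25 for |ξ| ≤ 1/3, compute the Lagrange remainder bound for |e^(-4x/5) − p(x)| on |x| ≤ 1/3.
8*exp(4/15)/225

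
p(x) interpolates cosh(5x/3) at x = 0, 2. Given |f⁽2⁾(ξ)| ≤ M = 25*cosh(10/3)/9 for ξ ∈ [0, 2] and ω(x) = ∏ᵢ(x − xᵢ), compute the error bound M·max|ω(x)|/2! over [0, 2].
25*cosh(10/3)/18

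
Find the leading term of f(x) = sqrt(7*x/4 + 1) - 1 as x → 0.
7*x/8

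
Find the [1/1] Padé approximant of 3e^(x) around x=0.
(3*x/2 + 3)/(1 - x/2)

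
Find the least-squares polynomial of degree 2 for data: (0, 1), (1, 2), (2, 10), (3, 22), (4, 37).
4/7 + (2/35)x + (16/7)x²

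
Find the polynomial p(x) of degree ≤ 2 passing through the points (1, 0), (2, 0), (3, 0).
0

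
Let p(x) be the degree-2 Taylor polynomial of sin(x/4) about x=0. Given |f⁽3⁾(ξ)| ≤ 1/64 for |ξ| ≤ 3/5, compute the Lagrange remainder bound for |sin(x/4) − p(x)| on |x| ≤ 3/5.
9/16000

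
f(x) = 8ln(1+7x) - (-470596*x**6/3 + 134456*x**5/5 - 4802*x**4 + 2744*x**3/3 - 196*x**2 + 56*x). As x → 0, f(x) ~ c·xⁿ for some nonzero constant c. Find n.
7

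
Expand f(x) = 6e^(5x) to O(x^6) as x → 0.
6 + 30*x + 75*x**2 + 125*x**3 + 625*x**4/4 + 625*x**5/4 + O(x**6)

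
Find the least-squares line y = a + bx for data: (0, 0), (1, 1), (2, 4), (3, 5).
a = -1/5, b = 9/5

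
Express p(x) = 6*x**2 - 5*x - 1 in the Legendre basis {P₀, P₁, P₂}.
P₀ + (-5)P₁ + (4)P₂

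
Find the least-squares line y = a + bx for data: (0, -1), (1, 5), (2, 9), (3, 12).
a = -1/5, b = 43/10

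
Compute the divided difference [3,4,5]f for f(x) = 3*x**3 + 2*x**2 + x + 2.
38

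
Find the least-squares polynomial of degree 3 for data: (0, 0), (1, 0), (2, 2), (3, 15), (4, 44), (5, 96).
2/21 + (2/9)x + (-37/21)x² + (10/9)x³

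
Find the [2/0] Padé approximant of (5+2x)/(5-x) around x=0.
3*x**2/25 + 3*x/5 + 1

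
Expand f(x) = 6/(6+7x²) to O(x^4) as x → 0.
1 - 7*x**2/6 + O(x**4)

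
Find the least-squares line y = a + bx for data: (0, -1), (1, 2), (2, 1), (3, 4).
a = -3/5, b = 7/5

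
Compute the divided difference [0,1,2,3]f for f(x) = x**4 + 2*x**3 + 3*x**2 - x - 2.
8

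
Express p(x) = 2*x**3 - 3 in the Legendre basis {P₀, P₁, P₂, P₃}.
(-3)P₀ + (6/5)P₁ + (4/5)P₃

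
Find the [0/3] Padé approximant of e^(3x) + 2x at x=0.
1/(-169*x**3/2 + 41*x**2/2 - 5*x + 1)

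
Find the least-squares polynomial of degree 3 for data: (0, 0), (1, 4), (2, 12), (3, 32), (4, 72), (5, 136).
8/63 + (632/189)x + (-61/63)x² + (31/27)x³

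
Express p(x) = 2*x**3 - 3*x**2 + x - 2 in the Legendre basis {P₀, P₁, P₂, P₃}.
(-3)P₀ + (11/5)P₁ + (-2)P₂ + (4/5)P₃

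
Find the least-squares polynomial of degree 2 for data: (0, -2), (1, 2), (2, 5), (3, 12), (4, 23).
-10/7 + (6/7)x + (9/7)x²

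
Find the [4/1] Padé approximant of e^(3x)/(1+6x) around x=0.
(34587*x**4/9320 + 1035*x**3/233 + 10503*x**2/2330 + 3492*x/1165 + 1)/(6987*x/1165 + 1)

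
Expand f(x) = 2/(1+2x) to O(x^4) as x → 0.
2 - 4*x + 8*x**2 - 16*x**3 + O(x**4)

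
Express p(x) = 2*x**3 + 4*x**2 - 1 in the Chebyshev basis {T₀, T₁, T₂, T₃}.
T₀ + (3/2)T₁ + (2)T₂ + (1/2)T₃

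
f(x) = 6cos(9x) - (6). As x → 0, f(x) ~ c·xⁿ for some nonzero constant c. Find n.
2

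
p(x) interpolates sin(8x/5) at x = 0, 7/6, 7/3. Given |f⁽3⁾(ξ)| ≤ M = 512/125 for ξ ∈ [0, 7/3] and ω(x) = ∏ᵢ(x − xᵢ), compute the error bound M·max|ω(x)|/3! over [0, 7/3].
21952*sqrt(3)/91125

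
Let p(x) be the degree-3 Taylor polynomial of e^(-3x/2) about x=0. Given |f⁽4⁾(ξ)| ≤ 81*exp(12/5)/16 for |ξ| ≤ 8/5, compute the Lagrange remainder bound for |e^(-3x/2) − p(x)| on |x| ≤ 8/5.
864*exp(12/5)/625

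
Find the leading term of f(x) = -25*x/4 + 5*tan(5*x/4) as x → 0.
625*x**3/192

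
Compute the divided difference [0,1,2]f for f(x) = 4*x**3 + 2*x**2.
14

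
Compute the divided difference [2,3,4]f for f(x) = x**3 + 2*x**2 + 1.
11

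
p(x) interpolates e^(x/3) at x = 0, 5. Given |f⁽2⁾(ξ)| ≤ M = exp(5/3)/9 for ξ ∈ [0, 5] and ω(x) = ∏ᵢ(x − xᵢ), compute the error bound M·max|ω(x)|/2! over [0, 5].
25*exp(5/3)/72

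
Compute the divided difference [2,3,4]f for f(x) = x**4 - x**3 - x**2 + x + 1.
45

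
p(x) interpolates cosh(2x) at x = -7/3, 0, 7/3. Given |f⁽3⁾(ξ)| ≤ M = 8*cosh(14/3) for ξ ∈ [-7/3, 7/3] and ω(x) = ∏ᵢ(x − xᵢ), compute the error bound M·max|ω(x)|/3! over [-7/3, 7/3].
2744*sqrt(3)*cosh(14/3)/729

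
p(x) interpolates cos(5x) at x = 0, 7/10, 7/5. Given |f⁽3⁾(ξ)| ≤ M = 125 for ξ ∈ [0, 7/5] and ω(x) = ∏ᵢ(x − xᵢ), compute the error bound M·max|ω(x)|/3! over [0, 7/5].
343*sqrt(3)/216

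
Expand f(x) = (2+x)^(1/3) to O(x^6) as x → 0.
2**(1/3) + 2**(1/3)*x/6 - 2**(1/3)*x**2/36 + 5*2**(1/3)*x**3/648 - 5*2**(1/3)*x**4/1944 + 11*2**(1/3)*x**5/11664 + O(x**6)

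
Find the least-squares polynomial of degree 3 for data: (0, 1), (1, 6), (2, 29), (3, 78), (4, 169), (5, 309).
61/63 + (215/378)x + (709/252)x² + (203/108)x³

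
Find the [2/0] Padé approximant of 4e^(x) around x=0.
2*x**2 + 4*x + 4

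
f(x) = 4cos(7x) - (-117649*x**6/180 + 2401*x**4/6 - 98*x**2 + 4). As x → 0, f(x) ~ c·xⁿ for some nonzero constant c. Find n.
8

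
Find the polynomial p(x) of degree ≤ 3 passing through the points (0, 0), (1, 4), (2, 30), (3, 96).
3*x**3 + 2*x**2 - x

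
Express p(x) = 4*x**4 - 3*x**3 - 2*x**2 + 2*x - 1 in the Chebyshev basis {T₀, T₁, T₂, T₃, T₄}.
(-1/2)T₀ + (-1/4)T₁ + T₂ + (-3/4)T₃ + (1/2)T₄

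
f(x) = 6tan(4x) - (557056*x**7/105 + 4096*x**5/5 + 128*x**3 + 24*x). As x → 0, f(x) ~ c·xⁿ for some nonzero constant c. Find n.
9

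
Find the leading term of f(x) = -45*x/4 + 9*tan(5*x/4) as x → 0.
375*x**3/64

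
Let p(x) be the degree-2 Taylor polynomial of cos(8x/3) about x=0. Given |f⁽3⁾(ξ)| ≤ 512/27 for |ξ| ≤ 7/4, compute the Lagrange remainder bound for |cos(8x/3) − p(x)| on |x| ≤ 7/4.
1372/81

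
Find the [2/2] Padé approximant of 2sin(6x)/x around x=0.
(12 - 252*x**2/5)/(9*x**2/5 + 1)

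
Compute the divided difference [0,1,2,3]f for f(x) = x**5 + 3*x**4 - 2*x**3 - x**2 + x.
41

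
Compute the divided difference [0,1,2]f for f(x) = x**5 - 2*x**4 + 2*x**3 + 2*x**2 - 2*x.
9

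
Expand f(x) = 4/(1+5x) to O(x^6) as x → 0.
4 - 20*x + 100*x**2 - 500*x**3 + 2500*x**4 - 12500*x**5 + O(x**6)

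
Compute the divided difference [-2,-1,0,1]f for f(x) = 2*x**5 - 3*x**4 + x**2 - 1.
16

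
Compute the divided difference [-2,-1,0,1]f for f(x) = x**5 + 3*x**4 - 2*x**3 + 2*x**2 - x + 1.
-3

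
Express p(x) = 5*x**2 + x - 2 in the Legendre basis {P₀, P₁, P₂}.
(-1/3)P₀ + P₁ + (10/3)P₂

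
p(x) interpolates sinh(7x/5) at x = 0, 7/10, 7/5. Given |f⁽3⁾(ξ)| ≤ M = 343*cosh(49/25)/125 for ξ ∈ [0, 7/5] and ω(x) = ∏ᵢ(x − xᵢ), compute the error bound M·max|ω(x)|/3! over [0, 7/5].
117649*sqrt(3)*cosh(49/25)/3375000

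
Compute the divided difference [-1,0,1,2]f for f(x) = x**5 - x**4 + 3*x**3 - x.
6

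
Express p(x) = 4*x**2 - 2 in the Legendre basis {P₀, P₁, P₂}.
(-2/3)P₀ + (8/3)P₂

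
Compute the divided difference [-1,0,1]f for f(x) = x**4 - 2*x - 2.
1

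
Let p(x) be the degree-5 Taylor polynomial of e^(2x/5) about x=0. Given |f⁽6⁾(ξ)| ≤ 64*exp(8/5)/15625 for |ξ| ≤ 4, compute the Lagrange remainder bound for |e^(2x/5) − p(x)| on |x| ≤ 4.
16384*exp(8/5)/703125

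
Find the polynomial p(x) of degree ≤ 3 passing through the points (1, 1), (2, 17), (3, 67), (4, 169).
3*x**3 - x**2 - 2*x + 1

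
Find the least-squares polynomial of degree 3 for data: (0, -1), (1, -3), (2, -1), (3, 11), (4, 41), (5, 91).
-8/9 + (-1045/378)x + (-73/126)x² + (26/27)x³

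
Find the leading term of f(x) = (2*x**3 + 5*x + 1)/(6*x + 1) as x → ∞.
x**2/3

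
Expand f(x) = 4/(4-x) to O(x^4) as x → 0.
1 + x/4 + x**2/16 + x**3/64 + O(x**4)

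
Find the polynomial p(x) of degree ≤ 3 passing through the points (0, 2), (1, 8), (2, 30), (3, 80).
2*x**3 + 2*x**2 + 2*x + 2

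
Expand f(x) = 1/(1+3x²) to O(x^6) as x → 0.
1 - 3*x**2 + 9*x**4 + O(x**6)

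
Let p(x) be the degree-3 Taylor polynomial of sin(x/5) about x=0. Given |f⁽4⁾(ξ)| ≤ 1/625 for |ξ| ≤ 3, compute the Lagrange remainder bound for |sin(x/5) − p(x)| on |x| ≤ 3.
27/5000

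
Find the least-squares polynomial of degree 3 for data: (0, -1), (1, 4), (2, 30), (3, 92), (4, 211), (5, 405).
-8/7 + (13/6)x + (11/28)x² + (37/12)x³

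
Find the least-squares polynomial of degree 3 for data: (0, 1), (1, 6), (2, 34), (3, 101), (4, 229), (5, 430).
68/63 + (-22/27)x + (170/63)x² + (79/27)x³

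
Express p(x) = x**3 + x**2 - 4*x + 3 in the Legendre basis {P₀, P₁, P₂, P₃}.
(10/3)P₀ + (-17/5)P₁ + (2/3)P₂ + (2/5)P₃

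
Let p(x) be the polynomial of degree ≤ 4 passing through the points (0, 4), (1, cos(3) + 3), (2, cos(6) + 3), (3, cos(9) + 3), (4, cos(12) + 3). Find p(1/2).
35*cos(3)/32 - 35*cos(6)/64 + 7*cos(9)/32 - 5*cos(12)/128 + 419/128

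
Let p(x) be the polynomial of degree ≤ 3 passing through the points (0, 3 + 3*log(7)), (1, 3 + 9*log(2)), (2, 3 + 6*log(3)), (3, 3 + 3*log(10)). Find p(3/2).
3 + log(432*2**(7/8)*3**(3/8)*35**(13/16)/35)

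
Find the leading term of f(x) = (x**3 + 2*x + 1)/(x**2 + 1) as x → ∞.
x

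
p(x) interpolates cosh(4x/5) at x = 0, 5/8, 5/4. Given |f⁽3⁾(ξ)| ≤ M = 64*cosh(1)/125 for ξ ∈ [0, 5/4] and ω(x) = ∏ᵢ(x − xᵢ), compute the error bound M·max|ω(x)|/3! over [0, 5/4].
sqrt(3)*cosh(1)/216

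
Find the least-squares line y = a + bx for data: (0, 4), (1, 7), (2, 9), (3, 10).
a = 9/2, b = 2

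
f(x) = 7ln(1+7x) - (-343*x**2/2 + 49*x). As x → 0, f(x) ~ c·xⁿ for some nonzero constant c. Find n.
3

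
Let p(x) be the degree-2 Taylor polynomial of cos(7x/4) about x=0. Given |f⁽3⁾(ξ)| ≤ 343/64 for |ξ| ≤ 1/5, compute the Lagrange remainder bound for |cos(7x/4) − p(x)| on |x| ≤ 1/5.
343/48000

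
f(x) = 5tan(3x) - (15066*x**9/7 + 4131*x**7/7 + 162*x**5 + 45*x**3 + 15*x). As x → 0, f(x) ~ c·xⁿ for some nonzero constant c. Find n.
11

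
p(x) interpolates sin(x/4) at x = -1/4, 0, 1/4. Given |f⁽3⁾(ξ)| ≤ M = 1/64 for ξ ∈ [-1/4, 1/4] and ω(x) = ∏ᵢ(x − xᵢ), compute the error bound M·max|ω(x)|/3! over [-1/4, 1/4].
sqrt(3)/110592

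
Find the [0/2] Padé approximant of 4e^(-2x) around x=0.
4/(2*x**2 + 2*x + 1)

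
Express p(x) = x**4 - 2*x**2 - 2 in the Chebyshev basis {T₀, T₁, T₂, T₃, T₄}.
(-21/8)T₀ + (-1/2)T₂ + (1/8)T₄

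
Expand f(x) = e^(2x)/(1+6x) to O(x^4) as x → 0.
1 - 4*x + 26*x**2 - 464*x**3/3 + O(x**4)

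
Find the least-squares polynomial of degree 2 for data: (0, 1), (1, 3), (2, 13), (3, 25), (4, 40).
2/5 + (2)x + (2)x²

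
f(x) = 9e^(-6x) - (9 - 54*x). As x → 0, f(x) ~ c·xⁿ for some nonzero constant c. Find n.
2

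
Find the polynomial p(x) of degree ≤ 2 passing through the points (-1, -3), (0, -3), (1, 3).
3*x**2 + 3*x - 3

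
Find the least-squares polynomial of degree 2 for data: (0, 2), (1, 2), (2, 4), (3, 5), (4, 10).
73/35 + (-47/70)x + (9/14)x²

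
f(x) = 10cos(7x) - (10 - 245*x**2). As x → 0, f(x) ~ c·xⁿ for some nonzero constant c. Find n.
4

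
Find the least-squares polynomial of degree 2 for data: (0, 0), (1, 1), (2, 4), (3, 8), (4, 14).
-1/35 + (5/14)x + (11/14)x²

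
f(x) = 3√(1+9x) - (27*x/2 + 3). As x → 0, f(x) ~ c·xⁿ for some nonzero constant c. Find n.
2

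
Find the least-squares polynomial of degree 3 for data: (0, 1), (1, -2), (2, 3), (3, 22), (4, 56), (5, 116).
37/42 + (-1195/252)x + (26/21)x² + (31/36)x³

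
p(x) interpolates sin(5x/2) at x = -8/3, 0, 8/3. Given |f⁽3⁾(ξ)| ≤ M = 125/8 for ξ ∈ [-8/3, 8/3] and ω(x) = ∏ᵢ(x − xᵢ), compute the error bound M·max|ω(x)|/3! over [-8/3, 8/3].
8000*sqrt(3)/729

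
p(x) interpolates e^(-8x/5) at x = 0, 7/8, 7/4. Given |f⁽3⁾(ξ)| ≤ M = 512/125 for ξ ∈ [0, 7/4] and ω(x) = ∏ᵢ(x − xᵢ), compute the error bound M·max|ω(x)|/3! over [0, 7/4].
343*sqrt(3)/3375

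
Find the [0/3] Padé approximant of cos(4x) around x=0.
1/(8*x**2 + 1)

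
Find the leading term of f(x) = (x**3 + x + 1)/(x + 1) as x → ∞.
x**2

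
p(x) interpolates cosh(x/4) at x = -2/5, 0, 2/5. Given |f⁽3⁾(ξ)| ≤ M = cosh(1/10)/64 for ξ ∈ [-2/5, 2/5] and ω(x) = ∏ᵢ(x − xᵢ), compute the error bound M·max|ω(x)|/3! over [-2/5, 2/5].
sqrt(3)*cosh(1/10)/27000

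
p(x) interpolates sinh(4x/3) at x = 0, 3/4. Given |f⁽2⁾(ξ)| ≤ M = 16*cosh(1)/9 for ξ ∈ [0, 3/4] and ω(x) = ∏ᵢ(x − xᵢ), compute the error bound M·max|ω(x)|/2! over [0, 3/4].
cosh(1)/8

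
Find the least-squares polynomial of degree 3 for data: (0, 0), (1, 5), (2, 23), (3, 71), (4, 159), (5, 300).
23/126 + (673/756)x + (295/252)x² + (115/54)x³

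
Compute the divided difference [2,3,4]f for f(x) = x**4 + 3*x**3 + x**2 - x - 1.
83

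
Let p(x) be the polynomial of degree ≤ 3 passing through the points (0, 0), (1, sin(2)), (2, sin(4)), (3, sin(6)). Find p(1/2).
sin(6)/16 - 5*sin(4)/16 + 15*sin(2)/16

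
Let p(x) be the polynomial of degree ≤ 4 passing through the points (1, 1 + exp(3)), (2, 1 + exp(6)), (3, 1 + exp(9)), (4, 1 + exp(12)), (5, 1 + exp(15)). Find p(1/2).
-45*exp(12)/32 - 105*exp(6)/32 + 1 + 315*exp(3)/128 + 189*exp(9)/64 + 35*exp(15)/128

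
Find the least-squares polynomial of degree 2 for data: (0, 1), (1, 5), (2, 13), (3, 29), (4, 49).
39/35 + (4/7)x + (20/7)x²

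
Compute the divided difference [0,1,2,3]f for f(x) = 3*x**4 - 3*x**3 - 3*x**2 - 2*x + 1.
15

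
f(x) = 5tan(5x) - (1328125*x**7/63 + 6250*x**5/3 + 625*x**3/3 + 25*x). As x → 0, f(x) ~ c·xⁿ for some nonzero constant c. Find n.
9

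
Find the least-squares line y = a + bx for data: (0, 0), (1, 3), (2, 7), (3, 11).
a = -3/10, b = 37/10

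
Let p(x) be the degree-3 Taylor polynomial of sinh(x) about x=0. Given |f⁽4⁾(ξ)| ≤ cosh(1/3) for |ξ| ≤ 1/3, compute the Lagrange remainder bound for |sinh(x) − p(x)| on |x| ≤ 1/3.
cosh(1/3)/1944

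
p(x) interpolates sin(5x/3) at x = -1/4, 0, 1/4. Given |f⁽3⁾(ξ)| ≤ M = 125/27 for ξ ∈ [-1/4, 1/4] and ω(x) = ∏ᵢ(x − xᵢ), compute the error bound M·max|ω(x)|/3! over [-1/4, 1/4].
125*sqrt(3)/46656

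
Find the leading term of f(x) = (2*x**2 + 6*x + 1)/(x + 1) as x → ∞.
2*x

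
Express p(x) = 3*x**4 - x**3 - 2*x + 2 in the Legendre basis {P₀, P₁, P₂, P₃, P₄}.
(13/5)P₀ + (-13/5)P₁ + (12/7)P₂ + (-2/5)P₃ + (24/35)P₄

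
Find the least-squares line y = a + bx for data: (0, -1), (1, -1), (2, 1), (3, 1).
a = -6/5, b = 4/5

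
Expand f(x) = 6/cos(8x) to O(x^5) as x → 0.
6 + 192*x**2 + 5120*x**4 + O(x**5)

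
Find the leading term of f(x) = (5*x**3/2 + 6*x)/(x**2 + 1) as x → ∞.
5*x/2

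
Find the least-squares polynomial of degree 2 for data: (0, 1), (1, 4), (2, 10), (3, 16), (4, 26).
1 + (11/5)x + x²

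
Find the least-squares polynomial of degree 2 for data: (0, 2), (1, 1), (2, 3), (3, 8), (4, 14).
64/35 + (-123/70)x + (17/14)x²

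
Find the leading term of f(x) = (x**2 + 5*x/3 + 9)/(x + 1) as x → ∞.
x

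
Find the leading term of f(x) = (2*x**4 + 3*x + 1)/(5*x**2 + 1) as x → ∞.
2*x**2/5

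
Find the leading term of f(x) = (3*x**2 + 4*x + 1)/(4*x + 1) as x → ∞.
3*x/4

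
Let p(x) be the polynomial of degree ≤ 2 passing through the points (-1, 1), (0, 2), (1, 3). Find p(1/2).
5/2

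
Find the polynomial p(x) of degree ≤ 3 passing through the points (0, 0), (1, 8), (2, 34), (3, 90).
2*x**3 + 3*x**2 + 3*x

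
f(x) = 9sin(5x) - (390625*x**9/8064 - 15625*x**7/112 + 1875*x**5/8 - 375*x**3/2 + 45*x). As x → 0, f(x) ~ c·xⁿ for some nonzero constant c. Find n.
11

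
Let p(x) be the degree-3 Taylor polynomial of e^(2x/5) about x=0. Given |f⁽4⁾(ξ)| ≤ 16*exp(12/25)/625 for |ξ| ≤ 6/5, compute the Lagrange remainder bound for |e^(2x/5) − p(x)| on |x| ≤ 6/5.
864*exp(12/25)/390625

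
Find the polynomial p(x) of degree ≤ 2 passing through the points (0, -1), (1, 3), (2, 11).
2*x**2 + 2*x - 1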